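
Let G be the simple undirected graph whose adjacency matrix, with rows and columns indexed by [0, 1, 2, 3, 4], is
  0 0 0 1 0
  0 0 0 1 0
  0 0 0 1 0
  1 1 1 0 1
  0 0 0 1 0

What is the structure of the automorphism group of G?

the symmetric group on 4 letters

Vertex 3 has degree 4 and every other vertex has degree 1, so G is the star K_{1,4} with centre 3. Any automorphism fixes the centre and permutes the 4 leaves freely, so Aut(G) ≅ S_4 of order 4! = 24.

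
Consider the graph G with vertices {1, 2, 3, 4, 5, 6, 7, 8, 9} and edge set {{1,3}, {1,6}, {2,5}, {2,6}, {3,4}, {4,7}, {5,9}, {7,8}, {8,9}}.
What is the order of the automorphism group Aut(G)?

18

G is 2-regular and connected on 9 vertices, i.e. the cycle C_9. The automorphisms of the 9-cycle are exactly the symmetries of a regular 9-gon: the dihedral group D_9, |D_9| = 18.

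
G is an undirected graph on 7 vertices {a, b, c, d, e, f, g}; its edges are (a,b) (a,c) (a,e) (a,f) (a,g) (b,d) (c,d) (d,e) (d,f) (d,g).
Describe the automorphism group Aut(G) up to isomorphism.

S_2 × S_5

The vertices split by degree into {a, d} (degree 5) and {b, c, e, f, g} (degree 2); every edge runs between the two parts, so G is the complete bipartite graph K_{2,5}. Automorphisms preserve the bipartition setwise (since the parts differ in size) and act as S_2 × S_5 within it; |Aut| = 240.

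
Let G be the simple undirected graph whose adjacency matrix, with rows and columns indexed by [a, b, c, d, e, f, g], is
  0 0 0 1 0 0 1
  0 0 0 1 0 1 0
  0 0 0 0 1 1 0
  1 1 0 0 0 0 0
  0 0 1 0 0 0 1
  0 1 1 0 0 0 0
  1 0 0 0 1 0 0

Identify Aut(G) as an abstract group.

G is 2-regular and connected on 7 vertices, i.e. the cycle C_7. The automorphisms of the 7-cycle are exactly the symmetries of a regular 7-gon: the dihedral group D_7, |D_7| = 14.

D_7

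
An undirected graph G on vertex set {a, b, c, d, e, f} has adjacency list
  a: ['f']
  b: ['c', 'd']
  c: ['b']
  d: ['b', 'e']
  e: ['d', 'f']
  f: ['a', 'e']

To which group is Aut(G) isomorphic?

Z_2

The degree sequence is [1, 2, 1, 2, 2, 2]; the two degree-1 vertices a and c are the ends of a path, so G = P_6. A path has exactly one nontrivial symmetry — reversal — giving Aut(G) of order 2.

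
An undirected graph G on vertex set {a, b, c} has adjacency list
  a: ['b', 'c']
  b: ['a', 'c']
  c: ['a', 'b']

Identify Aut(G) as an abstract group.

Every vertex has degree 2, so G is the complete graph K_3. Any permutation of the 3 vertices preserves K_3, so Aut(K_3) = S_3 of order 3! = 6.

S_3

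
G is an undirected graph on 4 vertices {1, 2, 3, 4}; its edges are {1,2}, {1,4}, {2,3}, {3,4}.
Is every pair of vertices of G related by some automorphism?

Yes

Every vertex has degree 2 and the graph is connected, so G is the 4-cycle C_4. The automorphisms of the 4-cycle are exactly the symmetries of a regular 4-gon: the dihedral group D_4, |D_4| = 8. This group acts transitively on the 4 vertices.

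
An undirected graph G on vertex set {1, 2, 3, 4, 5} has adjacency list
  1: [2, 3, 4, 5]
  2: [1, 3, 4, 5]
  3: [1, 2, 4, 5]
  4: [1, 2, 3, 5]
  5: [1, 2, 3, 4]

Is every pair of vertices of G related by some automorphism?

All 5 vertices are pairwise adjacent: G = K_5. Any permutation of the 5 vertices preserves K_5, so Aut(K_5) = S_5 of order 5! = 120. Under this action every vertex can be carried to every other, so G is vertex-transitive.

Yes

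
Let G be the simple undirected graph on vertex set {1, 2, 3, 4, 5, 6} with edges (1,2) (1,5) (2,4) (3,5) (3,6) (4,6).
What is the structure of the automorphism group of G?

Every vertex has degree 2 and the graph is connected, so G is the 6-cycle C_6. The automorphisms of the 6-cycle are exactly the symmetries of a regular 6-gon: the dihedral group D_6, |D_6| = 12.

D_6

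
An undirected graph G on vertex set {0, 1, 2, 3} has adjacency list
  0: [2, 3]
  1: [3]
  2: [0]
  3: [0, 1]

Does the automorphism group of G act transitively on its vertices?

No

Automorphisms preserve degree, but G has vertices of degree 1 and vertices of degree 2; no automorphism maps one to the other, so G is not vertex-transitive.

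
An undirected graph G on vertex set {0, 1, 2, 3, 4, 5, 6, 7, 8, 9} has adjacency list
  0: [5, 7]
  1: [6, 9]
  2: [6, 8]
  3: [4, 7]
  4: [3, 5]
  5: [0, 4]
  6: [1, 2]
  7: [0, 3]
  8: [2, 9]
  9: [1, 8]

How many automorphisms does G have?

200

G has two connected components, {0, 3, 4, 5, 7} and {1, 2, 6, 8, 9}; each is 2-regular, so G = C_5 ⊔ C_5. Aut of a disjoint union of two copies of C_5 is the wreath product D_5 ≀ Z_2, of order 2·10² = 200.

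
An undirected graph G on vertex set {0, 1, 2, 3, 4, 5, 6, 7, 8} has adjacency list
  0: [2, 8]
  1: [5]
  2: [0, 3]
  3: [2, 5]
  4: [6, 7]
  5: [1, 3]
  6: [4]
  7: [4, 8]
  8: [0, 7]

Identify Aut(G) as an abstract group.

The degree sequence is [2, 1, 2, 2, 2, 2, 1, 2, 2]; the two degree-1 vertices 1 and 6 are the ends of a path, so G = P_9. A path has exactly one nontrivial symmetry — reversal — giving Aut(G) of order 2.

Z_2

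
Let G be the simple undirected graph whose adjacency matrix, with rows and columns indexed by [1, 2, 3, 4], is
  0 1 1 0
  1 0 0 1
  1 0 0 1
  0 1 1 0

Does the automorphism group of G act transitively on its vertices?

Yes

Every vertex has degree 2 and the graph is connected, so G is the 4-cycle C_4. The automorphisms of the 4-cycle are exactly the symmetries of a regular 4-gon: the dihedral group D_4, |D_4| = 8. This group acts transitively on the 4 vertices.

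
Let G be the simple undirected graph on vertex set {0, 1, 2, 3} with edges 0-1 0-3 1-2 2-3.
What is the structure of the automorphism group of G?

the dihedral group of order 8

G is 2-regular and connected on 4 vertices, i.e. the cycle C_4. C_4 has 4 rotations and 4 reflections, so Aut(C_4) ≅ D_4 of order 8.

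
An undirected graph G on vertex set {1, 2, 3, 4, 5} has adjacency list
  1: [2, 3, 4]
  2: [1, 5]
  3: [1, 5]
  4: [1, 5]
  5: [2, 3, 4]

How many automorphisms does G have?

12

The vertices split by degree into {1, 5} (degree 3) and {2, 3, 4} (degree 2); every edge runs between the two parts, so G is the complete bipartite graph K_{2,3}. The parts have unequal sizes, so no automorphism swaps them; each part is permuted independently, giving S_2 × S_3 of order 2!·3! = 12.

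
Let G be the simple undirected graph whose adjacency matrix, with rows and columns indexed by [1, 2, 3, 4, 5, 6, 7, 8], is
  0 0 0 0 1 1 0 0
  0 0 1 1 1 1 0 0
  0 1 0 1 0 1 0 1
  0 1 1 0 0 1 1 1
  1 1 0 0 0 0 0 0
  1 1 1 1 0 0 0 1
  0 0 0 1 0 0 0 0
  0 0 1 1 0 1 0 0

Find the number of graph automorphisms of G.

1

Degrees alone do not determine every vertex (e.g. 1 and 5 both have degree 2), but their neighbour-degree multisets differ: N(1) has degrees [2, 5] while N(5) has degrees [2, 4]. Repeating this refinement separates all vertices, so the only automorphism is the identity.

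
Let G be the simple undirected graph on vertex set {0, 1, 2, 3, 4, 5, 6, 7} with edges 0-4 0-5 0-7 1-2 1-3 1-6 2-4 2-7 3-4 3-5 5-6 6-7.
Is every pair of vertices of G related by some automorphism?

Yes

G is 3-regular and bipartite on 2^3 = 8 vertices with girth 4; it is the hypercube graph Q_3. The symmetry group of the 3-cube is the hyperoctahedral group B_3 = Z_2 ≀ S_3, of order 2^3·3! = 48. Under this action every vertex can be carried to every other, so G is vertex-transitive.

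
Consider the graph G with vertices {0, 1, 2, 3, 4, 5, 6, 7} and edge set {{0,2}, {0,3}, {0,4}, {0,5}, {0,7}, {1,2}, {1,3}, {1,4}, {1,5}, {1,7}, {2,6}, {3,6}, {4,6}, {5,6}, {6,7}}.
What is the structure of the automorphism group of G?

The vertices split by degree into {0, 1, 6} (degree 5) and {2, 3, 4, 5, 7} (degree 3); every edge runs between the two parts, so G is the complete bipartite graph K_{3,5}. Automorphisms preserve the bipartition setwise (since the parts differ in size) and act as S_3 × S_5 within it; |Aut| = 720.

S_3 × S_5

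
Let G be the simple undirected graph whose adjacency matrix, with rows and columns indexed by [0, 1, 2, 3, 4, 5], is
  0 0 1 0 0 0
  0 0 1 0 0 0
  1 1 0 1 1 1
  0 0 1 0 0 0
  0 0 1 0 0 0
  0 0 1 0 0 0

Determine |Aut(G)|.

120

Vertex 2 has degree 5 and every other vertex has degree 1, so G is the star K_{1,5} with centre 2. The 5 leaves are pairwise interchangeable while the centre is fixed, giving Aut(G) = S_5.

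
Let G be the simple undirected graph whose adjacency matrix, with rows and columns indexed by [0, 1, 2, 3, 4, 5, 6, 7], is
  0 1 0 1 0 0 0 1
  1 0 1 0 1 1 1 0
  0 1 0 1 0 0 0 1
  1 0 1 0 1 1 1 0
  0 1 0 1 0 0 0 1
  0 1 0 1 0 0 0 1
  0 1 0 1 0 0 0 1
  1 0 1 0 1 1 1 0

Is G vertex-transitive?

Automorphisms preserve degree, but G has vertices of degree 3 and vertices of degree 5; no automorphism maps one to the other, so G is not vertex-transitive.

No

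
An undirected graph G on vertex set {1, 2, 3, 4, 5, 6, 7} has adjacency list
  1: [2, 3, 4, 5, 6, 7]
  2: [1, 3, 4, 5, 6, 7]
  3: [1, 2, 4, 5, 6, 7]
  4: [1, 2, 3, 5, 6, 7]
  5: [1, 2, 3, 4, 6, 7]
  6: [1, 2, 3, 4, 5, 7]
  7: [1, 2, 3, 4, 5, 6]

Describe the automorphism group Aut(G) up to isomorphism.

S_7

Every vertex has degree 6, so G is the complete graph K_7. Any permutation of the 7 vertices preserves K_7, so Aut(K_7) = S_7 of order 7! = 5040.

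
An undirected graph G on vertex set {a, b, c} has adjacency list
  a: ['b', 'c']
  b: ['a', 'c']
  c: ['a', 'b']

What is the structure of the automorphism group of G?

the symmetric group on 3 letters

Every vertex has degree 2, so G is the complete graph K_3. Every bijection on the vertex set is an automorphism of K_3; hence Aut(K_3) ≅ S_3, order 6.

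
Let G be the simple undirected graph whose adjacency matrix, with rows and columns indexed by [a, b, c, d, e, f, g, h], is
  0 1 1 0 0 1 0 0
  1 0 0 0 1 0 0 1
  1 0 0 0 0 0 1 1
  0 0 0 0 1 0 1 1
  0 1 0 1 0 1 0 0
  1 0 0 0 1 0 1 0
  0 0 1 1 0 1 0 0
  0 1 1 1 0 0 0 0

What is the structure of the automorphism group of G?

the hyperoctahedral group B_3

G is 3-regular and bipartite on 2^3 = 8 vertices with girth 4; it is the hypercube graph Q_3. The symmetry group of the 3-cube is the hyperoctahedral group B_3 = Z_2 ≀ S_3, of order 2^3·3! = 48.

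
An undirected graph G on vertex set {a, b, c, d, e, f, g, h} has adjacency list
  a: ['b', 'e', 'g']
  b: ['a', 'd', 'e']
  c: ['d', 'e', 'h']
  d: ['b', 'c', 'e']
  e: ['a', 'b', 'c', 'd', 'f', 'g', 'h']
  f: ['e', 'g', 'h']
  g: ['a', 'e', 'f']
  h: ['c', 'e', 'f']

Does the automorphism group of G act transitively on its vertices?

No

Vertex e is the only vertex of degree 7, so every automorphism fixes it; G is not vertex-transitive.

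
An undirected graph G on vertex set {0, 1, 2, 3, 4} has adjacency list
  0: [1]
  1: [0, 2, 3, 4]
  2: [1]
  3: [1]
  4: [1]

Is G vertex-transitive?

No

Vertex 1 is the only vertex of degree 4, so every automorphism fixes it; G is not vertex-transitive.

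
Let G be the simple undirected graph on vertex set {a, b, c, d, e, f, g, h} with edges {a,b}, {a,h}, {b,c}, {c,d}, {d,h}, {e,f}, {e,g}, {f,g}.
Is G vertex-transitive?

No

G has two connected components, {a, b, c, d, h} and {e, f, g}; each is 2-regular, so G = C_5 ⊔ C_3. The orbit of a under Aut(G) is {a, b, c, d, h}, which does not contain e, so G is not vertex-transitive.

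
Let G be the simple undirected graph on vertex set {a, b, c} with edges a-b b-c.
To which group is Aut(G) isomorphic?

Z_2

The degree sequence is [1, 2, 1]; the two degree-1 vertices a and c are the ends of a path, so G = P_3. The only nontrivial automorphism of a path is the end-to-end reflection, so Aut(G) ≅ Z_2.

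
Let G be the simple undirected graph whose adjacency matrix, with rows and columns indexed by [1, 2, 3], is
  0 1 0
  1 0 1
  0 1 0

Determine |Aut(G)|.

The degree sequence is [1, 2, 1]; the two degree-1 vertices 1 and 3 are the ends of a path, so G = P_3. The only nontrivial automorphism of a path is the end-to-end reflection, so Aut(G) ≅ Z_2.

2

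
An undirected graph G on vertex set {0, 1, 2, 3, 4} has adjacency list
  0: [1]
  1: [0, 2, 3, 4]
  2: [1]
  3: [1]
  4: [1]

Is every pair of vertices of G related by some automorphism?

No

Vertex 1 is the only vertex of degree 4, so every automorphism fixes it; G is not vertex-transitive.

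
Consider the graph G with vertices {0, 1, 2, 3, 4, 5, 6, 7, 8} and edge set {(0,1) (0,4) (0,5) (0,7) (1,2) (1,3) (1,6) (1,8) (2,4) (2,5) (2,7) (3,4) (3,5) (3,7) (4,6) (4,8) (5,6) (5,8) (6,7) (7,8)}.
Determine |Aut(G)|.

The vertices split by degree into {1, 4, 5, 7} (degree 5) and {0, 2, 3, 6, 8} (degree 4); every edge runs between the two parts, so G is the complete bipartite graph K_{4,5}. The parts have unequal sizes, so no automorphism swaps them; each part is permuted independently, giving S_5 × S_4 of order 5!·4! = 2880.

2880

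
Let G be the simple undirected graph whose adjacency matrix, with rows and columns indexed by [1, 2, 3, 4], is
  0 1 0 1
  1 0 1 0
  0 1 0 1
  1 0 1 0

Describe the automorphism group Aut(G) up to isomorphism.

(S_2 × S_2) ⋊ Z_2

G is 2-regular and bipartite with parts {1, 3} and {2, 4} (each part is independent and every cross-pair is an edge), so G = K_{2,2}. Aut(K_{2,2}) is the wreath product S_2 ≀ Z_2: permute within each part, then optionally swap the parts; |Aut| = 2·(2!)² = 8.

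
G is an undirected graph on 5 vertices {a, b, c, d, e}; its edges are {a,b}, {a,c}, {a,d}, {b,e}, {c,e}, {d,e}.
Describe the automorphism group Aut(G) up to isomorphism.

S_3 × S_2

The vertices split by degree into {a, e} (degree 3) and {b, c, d} (degree 2); every edge runs between the two parts, so G is the complete bipartite graph K_{2,3}. The parts have unequal sizes, so no automorphism swaps them; each part is permuted independently, giving S_3 × S_2 of order 3!·2! = 12.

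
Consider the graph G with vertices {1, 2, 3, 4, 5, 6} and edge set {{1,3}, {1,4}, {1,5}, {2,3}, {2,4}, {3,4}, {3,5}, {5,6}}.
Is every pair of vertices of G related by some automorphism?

No

Vertex 2 is the only vertex of degree 2, so every automorphism fixes it; G is not vertex-transitive.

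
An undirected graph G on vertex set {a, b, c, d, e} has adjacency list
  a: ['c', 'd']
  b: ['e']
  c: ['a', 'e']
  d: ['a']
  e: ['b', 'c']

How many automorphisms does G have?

The degree sequence is [2, 1, 2, 1, 2]; the two degree-1 vertices b and d are the ends of a path, so G = P_5. A path has exactly one nontrivial symmetry — reversal — giving Aut(G) of order 2.

2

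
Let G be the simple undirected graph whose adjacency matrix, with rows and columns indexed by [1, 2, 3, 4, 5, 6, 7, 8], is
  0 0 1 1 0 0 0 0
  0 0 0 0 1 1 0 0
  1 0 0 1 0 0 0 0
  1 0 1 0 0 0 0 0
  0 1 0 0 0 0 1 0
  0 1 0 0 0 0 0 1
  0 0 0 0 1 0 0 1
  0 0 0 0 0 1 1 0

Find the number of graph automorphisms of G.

60

G has two connected components, {2, 5, 6, 7, 8} and {1, 3, 4}; each is 2-regular, so G = C_5 ⊔ C_3. No automorphism exchanges components of different sizes, hence Aut(G) is the direct product D_5 × D_3, order 60.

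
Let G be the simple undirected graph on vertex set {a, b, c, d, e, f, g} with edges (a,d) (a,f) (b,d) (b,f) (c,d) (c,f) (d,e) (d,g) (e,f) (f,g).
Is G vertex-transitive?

Automorphisms preserve degree, but G has vertices of degree 2 and vertices of degree 5; no automorphism maps one to the other, so G is not vertex-transitive.

No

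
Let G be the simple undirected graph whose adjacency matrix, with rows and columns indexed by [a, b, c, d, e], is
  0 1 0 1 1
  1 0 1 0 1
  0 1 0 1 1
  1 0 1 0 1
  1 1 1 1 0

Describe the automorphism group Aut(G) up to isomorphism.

D_4

Vertex e is the unique vertex of degree 4; the remaining 4 vertices each have degree 3 and induce a cycle, so G is the wheel on 5 vertices with hub e. With the hub fixed, the remaining symmetry is that of the rim cycle C_4, giving the dihedral group D_4.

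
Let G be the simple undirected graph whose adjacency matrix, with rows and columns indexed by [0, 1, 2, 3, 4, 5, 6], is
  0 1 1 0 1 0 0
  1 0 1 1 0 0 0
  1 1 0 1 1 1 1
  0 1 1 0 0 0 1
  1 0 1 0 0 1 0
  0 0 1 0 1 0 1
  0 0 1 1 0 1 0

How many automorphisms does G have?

12

Vertex 2 is the unique vertex of degree 6; the remaining 6 vertices each have degree 3 and induce a cycle, so G is the wheel on 7 vertices with hub 2. Every automorphism fixes the hub and acts on the rim 6-cycle, so Aut(G) ≅ Aut(C_6) = D_6 of order 12.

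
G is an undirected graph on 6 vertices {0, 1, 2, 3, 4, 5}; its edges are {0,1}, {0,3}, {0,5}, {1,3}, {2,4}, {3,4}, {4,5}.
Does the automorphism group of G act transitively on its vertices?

Vertex 2 is the only vertex of degree 1, so every automorphism fixes it; G is not vertex-transitive.

No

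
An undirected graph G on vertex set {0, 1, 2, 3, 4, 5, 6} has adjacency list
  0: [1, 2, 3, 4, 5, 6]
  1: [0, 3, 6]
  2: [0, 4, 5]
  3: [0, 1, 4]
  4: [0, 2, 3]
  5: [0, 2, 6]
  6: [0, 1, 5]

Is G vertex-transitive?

Vertex 0 is the only vertex of degree 6, so every automorphism fixes it; G is not vertex-transitive.

No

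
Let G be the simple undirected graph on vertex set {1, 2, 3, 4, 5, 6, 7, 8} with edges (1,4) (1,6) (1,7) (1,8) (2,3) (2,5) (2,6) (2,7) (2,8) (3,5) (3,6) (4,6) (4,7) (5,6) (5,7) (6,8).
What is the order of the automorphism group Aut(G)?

The degree sequence is [4, 5, 3, 3, 4, 6, 4, 3]. Checking the degree-preserving permutations of the vertex set shows that none except the identity preserves every edge, so Aut(G) is trivial.

1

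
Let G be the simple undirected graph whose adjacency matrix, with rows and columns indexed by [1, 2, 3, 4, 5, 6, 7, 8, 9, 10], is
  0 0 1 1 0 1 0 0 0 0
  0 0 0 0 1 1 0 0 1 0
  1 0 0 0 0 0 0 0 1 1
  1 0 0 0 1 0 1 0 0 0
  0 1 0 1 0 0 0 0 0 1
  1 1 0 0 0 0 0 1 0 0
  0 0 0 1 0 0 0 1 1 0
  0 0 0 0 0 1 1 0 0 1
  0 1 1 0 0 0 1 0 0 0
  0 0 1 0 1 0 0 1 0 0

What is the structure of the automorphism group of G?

S_5

G is 3-regular on 10 vertices with no triangles and no 4-cycles (girth 5): this is the Petersen graph. Viewing the Petersen graph as the Kneser graph K(5,2) — vertices are 2-subsets of {1,…,5}, edges join disjoint pairs — its automorphisms are exactly the permutations of the 5-element set, so Aut ≅ S_5 of order 120.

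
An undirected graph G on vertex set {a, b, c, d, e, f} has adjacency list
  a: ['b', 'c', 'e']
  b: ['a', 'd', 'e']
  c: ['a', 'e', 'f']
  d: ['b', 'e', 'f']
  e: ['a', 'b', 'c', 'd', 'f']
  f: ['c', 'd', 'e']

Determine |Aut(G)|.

10

Vertex e is the unique vertex of degree 5; the remaining 5 vertices each have degree 3 and induce a cycle, so G is the wheel on 6 vertices with hub e. With the hub fixed, the remaining symmetry is that of the rim cycle C_5, giving the dihedral group D_5.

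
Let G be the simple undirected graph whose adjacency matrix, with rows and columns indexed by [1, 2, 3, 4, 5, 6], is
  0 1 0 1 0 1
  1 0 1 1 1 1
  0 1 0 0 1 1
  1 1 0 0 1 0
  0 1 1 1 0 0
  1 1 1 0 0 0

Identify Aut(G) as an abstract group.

Vertex 2 is the unique vertex of degree 5; the remaining 5 vertices each have degree 3 and induce a cycle, so G is the wheel on 6 vertices with hub 2. Every automorphism fixes the hub and acts on the rim 5-cycle, so Aut(G) ≅ Aut(C_5) = D_5 of order 10.

the dihedral group of order 10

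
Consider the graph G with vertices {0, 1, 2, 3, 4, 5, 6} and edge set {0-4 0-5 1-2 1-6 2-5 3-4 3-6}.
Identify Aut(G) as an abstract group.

Every vertex has degree 2 and the graph is connected, so G is the 7-cycle C_7. The automorphisms of the 7-cycle are exactly the symmetries of a regular 7-gon: the dihedral group D_7, |D_7| = 14.

the dihedral group of order 14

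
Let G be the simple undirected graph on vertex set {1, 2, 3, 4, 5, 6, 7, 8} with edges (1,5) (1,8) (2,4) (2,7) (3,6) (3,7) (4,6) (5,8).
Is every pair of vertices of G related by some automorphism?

No

G has two connected components, {2, 3, 4, 6, 7} and {1, 5, 8}; each is 2-regular, so G = C_5 ⊔ C_3. The orbit of 1 under Aut(G) is {1, 5, 8}, which does not contain 2, so G is not vertex-transitive.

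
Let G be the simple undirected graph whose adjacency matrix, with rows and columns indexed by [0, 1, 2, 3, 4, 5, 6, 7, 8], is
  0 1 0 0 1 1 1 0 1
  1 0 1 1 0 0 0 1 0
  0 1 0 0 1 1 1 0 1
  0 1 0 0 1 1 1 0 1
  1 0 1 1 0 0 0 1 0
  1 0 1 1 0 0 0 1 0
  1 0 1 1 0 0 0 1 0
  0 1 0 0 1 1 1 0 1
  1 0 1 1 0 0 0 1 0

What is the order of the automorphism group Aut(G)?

The vertices split by degree into {0, 2, 3, 7} (degree 5) and {1, 4, 5, 6, 8} (degree 4); every edge runs between the two parts, so G is the complete bipartite graph K_{4,5}. The parts have unequal sizes, so no automorphism swaps them; each part is permuted independently, giving S_4 × S_5 of order 4!·5! = 2880.

2880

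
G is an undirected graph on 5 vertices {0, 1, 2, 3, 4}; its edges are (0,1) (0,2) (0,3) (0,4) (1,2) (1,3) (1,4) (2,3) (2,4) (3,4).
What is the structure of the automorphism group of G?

S_5

Every vertex has degree 4, so G is the complete graph K_5. Any permutation of the 5 vertices preserves K_5, so Aut(K_5) = S_5 of order 5! = 120.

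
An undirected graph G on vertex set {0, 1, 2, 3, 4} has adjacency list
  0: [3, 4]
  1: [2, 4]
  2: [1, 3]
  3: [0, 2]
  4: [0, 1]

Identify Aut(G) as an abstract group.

G is 2-regular and connected on 5 vertices, i.e. the cycle C_5. C_5 has 5 rotations and 5 reflections, so Aut(C_5) ≅ D_5 of order 10.

the dihedral group of order 10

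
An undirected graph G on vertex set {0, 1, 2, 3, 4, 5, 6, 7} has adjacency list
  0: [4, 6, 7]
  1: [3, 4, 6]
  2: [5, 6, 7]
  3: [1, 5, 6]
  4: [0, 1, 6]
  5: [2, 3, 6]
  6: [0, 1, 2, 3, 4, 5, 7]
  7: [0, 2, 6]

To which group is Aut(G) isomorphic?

Vertex 6 is the unique vertex of degree 7; the remaining 7 vertices each have degree 3 and induce a cycle, so G is the wheel on 8 vertices with hub 6. Every automorphism fixes the hub and acts on the rim 7-cycle, so Aut(G) ≅ Aut(C_7) = D_7 of order 14.

the dihedral group of order 14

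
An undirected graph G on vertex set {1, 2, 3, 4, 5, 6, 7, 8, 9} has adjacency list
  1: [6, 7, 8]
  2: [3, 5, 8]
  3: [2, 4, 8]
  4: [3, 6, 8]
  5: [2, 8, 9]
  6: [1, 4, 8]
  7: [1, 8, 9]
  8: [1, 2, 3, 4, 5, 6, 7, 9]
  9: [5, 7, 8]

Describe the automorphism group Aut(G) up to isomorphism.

Vertex 8 is the unique vertex of degree 8; the remaining 8 vertices each have degree 3 and induce a cycle, so G is the wheel on 9 vertices with hub 8. With the hub fixed, the remaining symmetry is that of the rim cycle C_8, giving the dihedral group D_8.

D_8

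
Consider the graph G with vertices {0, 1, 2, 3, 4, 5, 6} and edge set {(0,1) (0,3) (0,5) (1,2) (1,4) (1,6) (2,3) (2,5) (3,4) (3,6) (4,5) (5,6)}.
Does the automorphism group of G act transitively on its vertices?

No

Automorphisms preserve degree, but G has vertices of degree 3 and vertices of degree 4; no automorphism maps one to the other, so G is not vertex-transitive.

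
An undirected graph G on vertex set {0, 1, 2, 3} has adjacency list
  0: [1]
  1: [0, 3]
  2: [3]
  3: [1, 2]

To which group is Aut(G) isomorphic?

Z_2

The degree sequence is [1, 2, 1, 2]; the two degree-1 vertices 0 and 2 are the ends of a path, so G = P_4. The only nontrivial automorphism of a path is the end-to-end reflection, so Aut(G) ≅ Z_2.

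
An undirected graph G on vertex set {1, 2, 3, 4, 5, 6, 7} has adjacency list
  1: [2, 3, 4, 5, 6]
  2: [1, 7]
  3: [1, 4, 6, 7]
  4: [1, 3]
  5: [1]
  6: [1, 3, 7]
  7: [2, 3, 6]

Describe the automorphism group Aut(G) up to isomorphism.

1

Degrees alone do not determine every vertex (e.g. 2 and 4 both have degree 2), but their neighbour-degree multisets differ: N(2) has degrees [3, 5] while N(4) has degrees [4, 5]. Repeating this refinement separates all vertices, so the only automorphism is the identity.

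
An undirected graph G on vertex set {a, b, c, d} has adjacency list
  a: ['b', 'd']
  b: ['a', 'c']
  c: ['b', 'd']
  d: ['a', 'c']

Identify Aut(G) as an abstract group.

the dihedral group of order 8

Every vertex has degree 2 and the graph is connected, so G is the 4-cycle C_4. The automorphisms of the 4-cycle are exactly the symmetries of a regular 4-gon: the dihedral group D_4, |D_4| = 8.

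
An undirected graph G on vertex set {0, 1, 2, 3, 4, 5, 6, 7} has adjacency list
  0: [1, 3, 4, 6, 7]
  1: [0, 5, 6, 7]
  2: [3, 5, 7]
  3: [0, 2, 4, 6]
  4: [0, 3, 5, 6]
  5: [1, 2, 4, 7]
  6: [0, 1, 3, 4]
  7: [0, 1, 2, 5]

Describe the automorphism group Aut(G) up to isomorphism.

{e}

The degree sequence is [5, 4, 3, 4, 4, 4, 4, 4]. Checking the degree-preserving permutations of the vertex set shows that none except the identity preserves every edge, so Aut(G) is trivial.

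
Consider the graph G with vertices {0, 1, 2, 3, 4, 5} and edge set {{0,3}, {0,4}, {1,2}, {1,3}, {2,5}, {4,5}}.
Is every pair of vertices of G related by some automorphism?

G is 2-regular and connected on 6 vertices, i.e. the cycle C_6. The automorphisms of the 6-cycle are exactly the symmetries of a regular 6-gon: the dihedral group D_6, |D_6| = 12. Under this action every vertex can be carried to every other, so G is vertex-transitive.

Yes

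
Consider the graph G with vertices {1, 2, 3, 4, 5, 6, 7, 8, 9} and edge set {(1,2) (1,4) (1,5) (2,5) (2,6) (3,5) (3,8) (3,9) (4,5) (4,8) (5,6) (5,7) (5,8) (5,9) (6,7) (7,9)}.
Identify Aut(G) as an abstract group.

Vertex 5 is the unique vertex of degree 8; the remaining 8 vertices each have degree 3 and induce a cycle, so G is the wheel on 9 vertices with hub 5. With the hub fixed, the remaining symmetry is that of the rim cycle C_8, giving the dihedral group D_8.

the dihedral group of order 16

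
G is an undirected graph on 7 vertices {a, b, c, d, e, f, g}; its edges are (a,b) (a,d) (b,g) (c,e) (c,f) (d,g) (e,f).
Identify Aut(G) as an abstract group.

D_4 × D_3

G has two connected components, {a, b, d, g} and {c, e, f}; each is 2-regular, so G = C_4 ⊔ C_3. The components are non-isomorphic (different sizes), so Aut(G) = Aut(C_4) × Aut(C_3) = D_4 × D_3 of order 8·6 = 48.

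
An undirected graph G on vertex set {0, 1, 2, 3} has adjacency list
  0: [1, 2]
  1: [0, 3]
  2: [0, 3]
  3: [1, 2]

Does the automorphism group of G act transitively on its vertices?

G is 2-regular and bipartite on 2^2 = 4 vertices with girth 4; it is the hypercube graph Q_2. Aut(Q_2) consists of the signed permutations of the 2 coordinate axes: 2! permutations times 2^2 sign flips, so |Aut| = 2^2·2! = 8. This group acts transitively on the 4 vertices.

Yes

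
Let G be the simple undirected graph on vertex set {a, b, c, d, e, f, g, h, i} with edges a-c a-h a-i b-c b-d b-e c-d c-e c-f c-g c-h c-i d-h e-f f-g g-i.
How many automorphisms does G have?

Vertex c is the unique vertex of degree 8; the remaining 8 vertices each have degree 3 and induce a cycle, so G is the wheel on 9 vertices with hub c. Every automorphism fixes the hub and acts on the rim 8-cycle, so Aut(G) ≅ Aut(C_8) = D_8 of order 16.

16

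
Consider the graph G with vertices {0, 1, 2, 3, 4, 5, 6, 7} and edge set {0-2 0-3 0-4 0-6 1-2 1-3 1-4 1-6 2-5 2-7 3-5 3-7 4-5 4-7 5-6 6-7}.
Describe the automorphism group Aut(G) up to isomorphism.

S_4 ≀ Z_2

G is 4-regular and bipartite with parts {2, 3, 4, 6} and {0, 1, 5, 7} (each part is independent and every cross-pair is an edge), so G = K_{4,4}. Each part can be permuted independently (S_4 × S_4) and the two equal-size parts can also be swapped, giving (S_4 × S_4) ⋊ Z_2 of order 2·(4!)² = 1152.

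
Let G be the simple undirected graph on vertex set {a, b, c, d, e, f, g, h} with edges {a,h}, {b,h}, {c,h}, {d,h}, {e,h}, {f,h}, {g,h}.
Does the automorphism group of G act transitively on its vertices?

Vertex h is the only vertex of degree 7, so every automorphism fixes it; G is not vertex-transitive.

No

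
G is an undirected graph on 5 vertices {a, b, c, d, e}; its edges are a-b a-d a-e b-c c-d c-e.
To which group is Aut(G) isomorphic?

S_3 × S_2

The vertices split by degree into {a, c} (degree 3) and {b, d, e} (degree 2); every edge runs between the two parts, so G is the complete bipartite graph K_{2,3}. Automorphisms preserve the bipartition setwise (since the parts differ in size) and act as S_3 × S_2 within it; |Aut| = 12.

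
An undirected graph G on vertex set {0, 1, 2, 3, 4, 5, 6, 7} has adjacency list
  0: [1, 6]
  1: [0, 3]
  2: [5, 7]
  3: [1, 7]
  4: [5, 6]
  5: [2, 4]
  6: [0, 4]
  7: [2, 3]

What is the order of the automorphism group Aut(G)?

16

G is 2-regular and connected on 8 vertices, i.e. the cycle C_8. The automorphisms of the 8-cycle are exactly the symmetries of a regular 8-gon: the dihedral group D_8, |D_8| = 16.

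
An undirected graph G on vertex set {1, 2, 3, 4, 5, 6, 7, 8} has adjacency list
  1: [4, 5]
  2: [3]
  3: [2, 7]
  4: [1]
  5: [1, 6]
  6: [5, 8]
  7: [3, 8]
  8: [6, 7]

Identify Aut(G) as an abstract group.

The degree sequence is [2, 1, 2, 1, 2, 2, 2, 2]; the two degree-1 vertices 2 and 4 are the ends of a path, so G = P_8. A path has exactly one nontrivial symmetry — reversal — giving Aut(G) of order 2.

C_2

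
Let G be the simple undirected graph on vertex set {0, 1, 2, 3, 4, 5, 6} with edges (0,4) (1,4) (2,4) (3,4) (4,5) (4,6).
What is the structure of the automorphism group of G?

Vertex 4 has degree 6 and every other vertex has degree 1, so G is the star K_{1,6} with centre 4. Any automorphism fixes the centre and permutes the 6 leaves freely, so Aut(G) ≅ S_6 of order 6! = 720.

the symmetric group on 6 letters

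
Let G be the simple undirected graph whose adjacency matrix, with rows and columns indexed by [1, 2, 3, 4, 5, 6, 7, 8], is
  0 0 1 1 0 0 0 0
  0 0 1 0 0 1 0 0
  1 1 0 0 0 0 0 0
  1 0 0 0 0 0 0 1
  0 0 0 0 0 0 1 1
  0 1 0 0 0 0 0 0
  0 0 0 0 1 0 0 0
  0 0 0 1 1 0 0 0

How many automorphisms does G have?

The degree sequence is [2, 2, 2, 2, 2, 1, 1, 2]; the two degree-1 vertices 6 and 7 are the ends of a path, so G = P_8. A path has exactly one nontrivial symmetry — reversal — giving Aut(G) of order 2.

2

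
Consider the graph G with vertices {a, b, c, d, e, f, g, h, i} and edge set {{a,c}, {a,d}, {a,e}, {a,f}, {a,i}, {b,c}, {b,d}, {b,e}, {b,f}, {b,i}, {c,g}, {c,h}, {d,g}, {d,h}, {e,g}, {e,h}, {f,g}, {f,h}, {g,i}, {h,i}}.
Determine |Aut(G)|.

The vertices split by degree into {a, b, g, h} (degree 5) and {c, d, e, f, i} (degree 4); every edge runs between the two parts, so G is the complete bipartite graph K_{4,5}. Automorphisms preserve the bipartition setwise (since the parts differ in size) and act as S_5 × S_4 within it; |Aut| = 2880.

2880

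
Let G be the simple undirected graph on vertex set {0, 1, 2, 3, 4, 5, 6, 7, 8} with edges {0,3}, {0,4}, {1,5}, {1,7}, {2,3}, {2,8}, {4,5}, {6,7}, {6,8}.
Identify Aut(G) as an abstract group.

D_9

G is 2-regular and connected on 9 vertices, i.e. the cycle C_9. C_9 has 9 rotations and 9 reflections, so Aut(C_9) ≅ D_9 of order 18.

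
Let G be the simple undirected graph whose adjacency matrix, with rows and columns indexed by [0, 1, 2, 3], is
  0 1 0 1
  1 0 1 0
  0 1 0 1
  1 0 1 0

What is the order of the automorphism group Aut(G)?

8

G is 2-regular and connected on 4 vertices, i.e. the cycle C_4. C_4 has 4 rotations and 4 reflections, so Aut(C_4) ≅ D_4 of order 8.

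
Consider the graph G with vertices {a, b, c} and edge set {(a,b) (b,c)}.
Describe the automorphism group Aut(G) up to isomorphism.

the cyclic group of order 2

The degree sequence is [1, 2, 1]; the two degree-1 vertices a and c are the ends of a path, so G = P_3. A path has exactly one nontrivial symmetry — reversal — giving Aut(G) of order 2.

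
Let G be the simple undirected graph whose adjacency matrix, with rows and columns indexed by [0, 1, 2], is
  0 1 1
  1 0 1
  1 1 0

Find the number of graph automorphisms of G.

6

All 3 vertices are pairwise adjacent: G = K_3. Any permutation of the 3 vertices preserves K_3, so Aut(K_3) = S_3 of order 3! = 6.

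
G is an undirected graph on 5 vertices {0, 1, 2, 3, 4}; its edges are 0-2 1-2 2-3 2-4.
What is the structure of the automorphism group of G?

Vertex 2 has degree 4 and every other vertex has degree 1, so G is the star K_{1,4} with centre 2. The 4 leaves are pairwise interchangeable while the centre is fixed, giving Aut(G) = S_4.

S_4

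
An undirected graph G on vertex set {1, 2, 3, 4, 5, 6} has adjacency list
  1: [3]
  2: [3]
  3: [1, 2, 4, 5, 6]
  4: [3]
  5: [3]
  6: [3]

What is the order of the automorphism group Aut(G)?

Vertex 3 has degree 5 and every other vertex has degree 1, so G is the star K_{1,5} with centre 3. The 5 leaves are pairwise interchangeable while the centre is fixed, giving Aut(G) = S_5.

120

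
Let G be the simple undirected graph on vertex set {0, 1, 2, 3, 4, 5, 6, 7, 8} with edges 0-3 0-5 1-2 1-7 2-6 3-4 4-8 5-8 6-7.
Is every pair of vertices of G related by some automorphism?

No

G has two connected components, {0, 3, 4, 5, 8} and {1, 2, 6, 7}; each is 2-regular, so G = C_5 ⊔ C_4. The orbit of 0 under Aut(G) is {0, 3, 4, 5, 8}, which does not contain 1, so G is not vertex-transitive.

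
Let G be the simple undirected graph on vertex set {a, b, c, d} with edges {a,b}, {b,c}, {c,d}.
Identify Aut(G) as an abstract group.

Z_2

The degree sequence is [1, 2, 2, 1]; the two degree-1 vertices a and d are the ends of a path, so G = P_4. The only nontrivial automorphism of a path is the end-to-end reflection, so Aut(G) ≅ Z_2.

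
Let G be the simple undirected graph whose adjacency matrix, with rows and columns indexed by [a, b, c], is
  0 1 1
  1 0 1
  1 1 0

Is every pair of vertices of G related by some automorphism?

All 3 vertices are pairwise adjacent: G = K_3. Any permutation of the 3 vertices preserves K_3, so Aut(K_3) = S_3 of order 3! = 6. This group acts transitively on the 3 vertices.

Yes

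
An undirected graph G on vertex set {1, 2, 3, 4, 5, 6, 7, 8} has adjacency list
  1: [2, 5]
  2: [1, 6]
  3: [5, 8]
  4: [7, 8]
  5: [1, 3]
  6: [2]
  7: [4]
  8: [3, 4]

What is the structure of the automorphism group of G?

The degree sequence is [2, 2, 2, 2, 2, 1, 1, 2]; the two degree-1 vertices 6 and 7 are the ends of a path, so G = P_8. The only nontrivial automorphism of a path is the end-to-end reflection, so Aut(G) ≅ Z_2.

C_2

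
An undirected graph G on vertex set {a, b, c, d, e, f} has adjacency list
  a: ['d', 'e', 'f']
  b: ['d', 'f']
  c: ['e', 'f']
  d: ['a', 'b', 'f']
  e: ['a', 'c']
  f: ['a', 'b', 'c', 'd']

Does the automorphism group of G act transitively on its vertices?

No

Vertex f is the only vertex of degree 4, so every automorphism fixes it; G is not vertex-transitive.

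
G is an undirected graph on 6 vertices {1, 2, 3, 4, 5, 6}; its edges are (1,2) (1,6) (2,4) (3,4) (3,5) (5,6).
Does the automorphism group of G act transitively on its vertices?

Yes

Every vertex has degree 2 and the graph is connected, so G is the 6-cycle C_6. The automorphisms of the 6-cycle are exactly the symmetries of a regular 6-gon: the dihedral group D_6, |D_6| = 12. Under this action every vertex can be carried to every other, so G is vertex-transitive.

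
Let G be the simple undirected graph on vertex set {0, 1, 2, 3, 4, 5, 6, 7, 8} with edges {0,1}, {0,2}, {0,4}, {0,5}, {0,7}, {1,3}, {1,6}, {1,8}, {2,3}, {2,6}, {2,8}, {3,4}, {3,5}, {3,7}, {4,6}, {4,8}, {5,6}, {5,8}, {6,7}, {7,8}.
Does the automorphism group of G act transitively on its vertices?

Automorphisms preserve degree, but G has vertices of degree 4 and vertices of degree 5; no automorphism maps one to the other, so G is not vertex-transitive.

No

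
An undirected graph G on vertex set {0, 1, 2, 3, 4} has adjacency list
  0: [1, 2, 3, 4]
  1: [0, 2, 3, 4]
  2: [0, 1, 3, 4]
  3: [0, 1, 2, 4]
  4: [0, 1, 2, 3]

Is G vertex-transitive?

All 5 vertices are pairwise adjacent: G = K_5. Every bijection on the vertex set is an automorphism of K_5; hence Aut(K_5) ≅ S_5, order 120. Under this action every vertex can be carried to every other, so G is vertex-transitive.

Yes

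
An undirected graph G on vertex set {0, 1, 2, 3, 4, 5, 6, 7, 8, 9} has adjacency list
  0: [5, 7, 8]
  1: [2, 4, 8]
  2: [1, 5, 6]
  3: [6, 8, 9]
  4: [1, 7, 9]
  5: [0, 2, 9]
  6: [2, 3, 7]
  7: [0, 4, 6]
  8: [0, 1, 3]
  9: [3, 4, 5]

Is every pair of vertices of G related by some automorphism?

G is 3-regular on 10 vertices with no triangles and no 4-cycles (girth 5): this is the Petersen graph. Viewing the Petersen graph as the Kneser graph K(5,2) — vertices are 2-subsets of {1,…,5}, edges join disjoint pairs — its automorphisms are exactly the permutations of the 5-element set, so Aut ≅ S_5 of order 120. Under this action every vertex can be carried to every other, so G is vertex-transitive.

Yes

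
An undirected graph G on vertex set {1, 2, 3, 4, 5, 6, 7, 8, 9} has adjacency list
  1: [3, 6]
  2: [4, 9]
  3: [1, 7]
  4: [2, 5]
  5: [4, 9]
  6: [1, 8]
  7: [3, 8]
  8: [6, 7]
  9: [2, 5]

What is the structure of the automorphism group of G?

D_5 × D_4

G has two connected components, {1, 3, 6, 7, 8} and {2, 4, 5, 9}; each is 2-regular, so G = C_5 ⊔ C_4. No automorphism exchanges components of different sizes, hence Aut(G) is the direct product D_5 × D_4, order 80.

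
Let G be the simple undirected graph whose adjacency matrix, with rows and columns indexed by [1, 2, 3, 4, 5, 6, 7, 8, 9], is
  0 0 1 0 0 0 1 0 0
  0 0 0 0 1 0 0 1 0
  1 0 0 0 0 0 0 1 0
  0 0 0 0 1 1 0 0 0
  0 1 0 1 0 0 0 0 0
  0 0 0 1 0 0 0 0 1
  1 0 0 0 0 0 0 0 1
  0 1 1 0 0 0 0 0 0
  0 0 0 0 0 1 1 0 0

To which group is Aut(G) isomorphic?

D_9

Every vertex has degree 2 and the graph is connected, so G is the 9-cycle C_9. The automorphisms of the 9-cycle are exactly the symmetries of a regular 9-gon: the dihedral group D_9, |D_9| = 18.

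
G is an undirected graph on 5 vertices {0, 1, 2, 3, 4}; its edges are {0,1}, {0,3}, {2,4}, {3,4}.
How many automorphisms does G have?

2

The degree sequence is [2, 1, 1, 2, 2]; the two degree-1 vertices 1 and 2 are the ends of a path, so G = P_5. The only nontrivial automorphism of a path is the end-to-end reflection, so Aut(G) ≅ Z_2.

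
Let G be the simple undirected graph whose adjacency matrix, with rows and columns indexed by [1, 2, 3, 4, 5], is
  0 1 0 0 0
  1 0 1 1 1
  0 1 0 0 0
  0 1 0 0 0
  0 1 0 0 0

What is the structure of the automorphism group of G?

Vertex 2 has degree 4 and every other vertex has degree 1, so G is the star K_{1,4} with centre 2. Any automorphism fixes the centre and permutes the 4 leaves freely, so Aut(G) ≅ S_4 of order 4! = 24.

S_4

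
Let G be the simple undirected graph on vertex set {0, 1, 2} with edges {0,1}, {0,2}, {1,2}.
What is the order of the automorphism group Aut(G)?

6

All 3 vertices are pairwise adjacent: G = K_3. Any permutation of the 3 vertices preserves K_3, so Aut(K_3) = S_3 of order 3! = 6.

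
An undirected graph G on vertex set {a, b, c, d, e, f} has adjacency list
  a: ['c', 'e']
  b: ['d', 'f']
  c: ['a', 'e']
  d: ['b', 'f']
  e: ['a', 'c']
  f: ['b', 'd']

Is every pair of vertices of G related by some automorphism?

G has two connected components, {a, c, e} and {b, d, f}; each is 2-regular, so G = C_3 ⊔ C_3. With two isomorphic components, Aut(G) = Aut(C_3) ≀ S_2 = (D_3 × D_3) ⋊ Z_2: permute each cycle by D_3, then optionally swap the two cycles. Order 2·(2·3)² = 72. This group acts transitively on the 6 vertices.

Yes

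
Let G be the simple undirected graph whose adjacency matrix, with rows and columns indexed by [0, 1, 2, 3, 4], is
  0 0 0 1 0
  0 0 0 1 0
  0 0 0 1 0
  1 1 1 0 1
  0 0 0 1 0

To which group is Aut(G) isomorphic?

Vertex 3 has degree 4 and every other vertex has degree 1, so G is the star K_{1,4} with centre 3. The 4 leaves are pairwise interchangeable while the centre is fixed, giving Aut(G) = S_4.

the symmetric group on 4 letters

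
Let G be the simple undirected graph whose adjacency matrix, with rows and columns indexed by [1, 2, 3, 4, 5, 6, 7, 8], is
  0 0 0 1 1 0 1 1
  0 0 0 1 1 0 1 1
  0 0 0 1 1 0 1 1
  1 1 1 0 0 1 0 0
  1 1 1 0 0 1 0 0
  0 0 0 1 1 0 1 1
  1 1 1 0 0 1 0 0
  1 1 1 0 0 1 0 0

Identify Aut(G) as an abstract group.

G is 4-regular and bipartite with parts {1, 2, 3, 6} and {4, 5, 7, 8} (each part is independent and every cross-pair is an edge), so G = K_{4,4}. Aut(K_{4,4}) is the wreath product S_4 ≀ Z_2: permute within each part, then optionally swap the parts; |Aut| = 2·(4!)² = 1152.

(S_4 × S_4) ⋊ Z_2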